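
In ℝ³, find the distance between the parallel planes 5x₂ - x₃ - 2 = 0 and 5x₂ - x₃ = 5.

3√26/26

With common normal n = (0, 5, -1) (|n| = √26), the distance is |2 − 5|/|n| = 3/√26.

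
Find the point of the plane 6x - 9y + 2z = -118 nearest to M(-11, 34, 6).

(1, 16, 10)

n = (6, -9, 2), |n|² = 121, and n·M − (-118) = -242.
t = -242/121 = -2, so the foot is M − t·n = (-11, 34, 6) − (-2)·(6, -9, 2) = (1, 16, 10).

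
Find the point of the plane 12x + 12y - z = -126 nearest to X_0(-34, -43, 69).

(2, -7, 66)

The perpendicular from X_0 has direction n = (12, 12, -1): r = (-34, -43, 69) + μ(12, 12, -1).
Substitute into the plane: n·(X_0 + μn) = -126 gives -993 + 289μ = -126, so μ = 3.
Foot = (-34, -43, 69) + 3·(12, 12, -1) = (2, -7, 66).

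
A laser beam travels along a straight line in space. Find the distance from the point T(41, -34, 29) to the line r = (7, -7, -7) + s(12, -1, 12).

Direction vector d = (12, -1, 12).
AP = (34, -27, 36), and AP × d = (-288, 24, 290).
|AP × d|² = 167620 and |d|² = 289, so the distance is √(167620/289) = √580 = 2√145.

2√145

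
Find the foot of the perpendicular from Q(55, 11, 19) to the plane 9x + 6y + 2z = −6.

(10, -19, 9)

n = (9, 6, 2), |n|² = 121, and n·Q − (-6) = 605.
t = 605/121 = 5, so the foot is Q − t·n = (55, 11, 19) − 5·(9, 6, 2) = (10, −19, 9).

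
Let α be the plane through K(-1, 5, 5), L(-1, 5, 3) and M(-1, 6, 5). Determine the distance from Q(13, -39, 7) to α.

14

KL = (0, 0, -2) and KM = (0, 1, 0), so a normal is n = KL × KM = (2, 0, 0).
n = (2, 0, 0); n·P − (-2) = 28; |n| = 2; distance = 28/2 = 14.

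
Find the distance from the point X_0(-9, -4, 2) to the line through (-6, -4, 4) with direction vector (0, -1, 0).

Direction vector d = (0, -1, 0).
AP = (-3, 0, -2); AP·d = 0, |AP|² = 13, |d|² = 1.
distance² = |AP|² − (AP·d)²/|d|² = 13 − 0/1 = 13, so the distance is √13.

√13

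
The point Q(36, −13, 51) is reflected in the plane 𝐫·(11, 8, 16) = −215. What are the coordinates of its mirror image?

With n = (11, 8, 16), the signed offset is (n·Q − (-215))/|n|² = 1323/441 = 3.
Q' = Q − 2t·n = (36, −13, 51) − 6·(11, 8, 16) = (−30, −61, −45).

(-30, -61, -45)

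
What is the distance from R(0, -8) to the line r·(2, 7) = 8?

64√53/53

d = |2·0 + 7·(-8) − 8| / √(4 + 49) = |-64|/√53 = 64√53/53.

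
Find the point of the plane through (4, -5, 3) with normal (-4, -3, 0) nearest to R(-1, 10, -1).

n = (-4, -3, 0), |n|² = 25, and n·R − (-1) = -25.
t = -25/25 = -1, so the foot is R − t·n = (-1, 10, -1) − (-1)·(-4, -3, 0) = (-5, 7, -1).

(-5, 7, -1)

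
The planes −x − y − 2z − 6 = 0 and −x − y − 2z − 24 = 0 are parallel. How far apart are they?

3√6

Both planes have normal n = (−1, −1, −2), |n| = √6. Any point on the first plane is at distance |24 − 6|/|n| = 18/√6 = 3√6 from the second.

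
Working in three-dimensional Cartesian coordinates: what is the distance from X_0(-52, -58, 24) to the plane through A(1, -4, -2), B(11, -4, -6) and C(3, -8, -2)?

AB = (10, 0, -4) and AC = (2, -4, 0), so a normal is n = AB × AC = (-16, -8, -40).
Then n·(-52, -58, 24) - 96 = 240.
|n| = √(256 + 64 + 1600) = 8√30, so the distance is |240|/(8√30) = √30.

√30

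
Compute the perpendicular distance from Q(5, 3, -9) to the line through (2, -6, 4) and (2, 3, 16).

A direction vector is d = (0, 9, 12).
AP = (3, 9, -13); AP·d = -75, |AP|² = 259, |d|² = 225.
distance² = |AP|² − (AP·d)²/|d|² = 259 − 5625/225 = 234, so the distance is 3√26.

3√26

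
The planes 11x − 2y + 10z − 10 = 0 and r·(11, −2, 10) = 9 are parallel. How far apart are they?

Both planes have normal n = (11, −2, 10), |n| = 15. Any point on the first plane is at distance |9 − 10|/|n| = 1/15 from the second.

1/15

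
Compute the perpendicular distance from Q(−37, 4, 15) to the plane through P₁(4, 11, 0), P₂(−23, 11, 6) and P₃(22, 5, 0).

1

P₁P₂ = (−27, 0, 6) and P₁P₃ = (18, −6, 0), so a normal is n = P₁P₂ × P₁P₃ = (36, 108, 162).
n = (36, 108, 162); n·P − 1332 = 198; |n| = 198; distance = 198/198 = 1.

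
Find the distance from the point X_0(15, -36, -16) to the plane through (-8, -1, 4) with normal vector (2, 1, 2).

29/3

The plane has equation n·(r − (-8, -1, 4)) = 0, i.e. n·r = -9.
n = (2, 1, 2); n·P − (-9) = -29; |n| = 3; distance = 29/3.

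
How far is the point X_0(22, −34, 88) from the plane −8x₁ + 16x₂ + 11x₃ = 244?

4/21

n = (−8, 16, 11); n·P − 244 = 4; |n| = 21; distance = 4/21.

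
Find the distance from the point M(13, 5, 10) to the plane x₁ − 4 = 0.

n = (1, 0, 0); n·P − 4 = 9; |n| = 1; distance = 9/1 = 9.

9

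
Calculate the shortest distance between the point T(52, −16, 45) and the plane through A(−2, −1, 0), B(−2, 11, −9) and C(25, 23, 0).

27/17

AB = (0, 12, −9) and AC = (27, 24, 0), so a normal is n = AB × AC = (216, −243, −324).
d = |216·52 + (-243)·(-16) + (-324)·45 − (-189)| / √(46656 + 59049 + 104976) = |729| / 459 = 27/17.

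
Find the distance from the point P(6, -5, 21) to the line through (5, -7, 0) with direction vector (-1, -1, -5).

√14

Direction vector d = (-1, -1, -5).
AP = (1, 2, 21), and AP × d = (11, -16, 1).
|AP × d|² = 378 and |d|² = 27, so the distance is √(378/27) = √14.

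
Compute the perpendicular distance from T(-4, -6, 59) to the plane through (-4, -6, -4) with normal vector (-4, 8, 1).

The plane has equation n·(r − (-4, -6, -4)) = 0, i.e. n·r = -36.
n = (-4, 8, 1); n·P − (-36) = 63; |n| = 9; distance = 63/9 = 7.

7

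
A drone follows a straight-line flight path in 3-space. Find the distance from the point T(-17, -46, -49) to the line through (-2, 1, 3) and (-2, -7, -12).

√514

A direction vector is d = (0, -8, -15).
AP = (-15, -47, -52); AP·d = 1156, |AP|² = 5138, |d|² = 289.
distance² = |AP|² − (AP·d)²/|d|² = 5138 − 1336336/289 = 514, so the distance is √514.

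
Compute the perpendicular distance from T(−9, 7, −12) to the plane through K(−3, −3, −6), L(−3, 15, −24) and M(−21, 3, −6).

6√19/19

KL = (0, 18, −18) and KM = (−18, 6, 0), so a normal is n = KL × KM = (108, 324, 324).
n = (108, 324, 324); n·P − (-3240) = 648; |n| = 108√19; distance = 648/(108√19) = 6/√19.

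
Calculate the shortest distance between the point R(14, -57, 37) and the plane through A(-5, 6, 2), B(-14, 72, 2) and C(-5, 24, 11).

19/23

AB = (-9, 66, 0) and AC = (0, 18, 9), so a normal is n = AB × AC = (594, 81, -162).
n = (594, 81, -162); n·P − (-2808) = 513; |n| = 621; distance = 513/621 = 19/23.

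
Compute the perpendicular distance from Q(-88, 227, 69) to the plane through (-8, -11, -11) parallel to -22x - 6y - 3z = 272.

Parallel planes share the normal n = (-22, -6, -3); since (-8, -11, -11) lies on the plane, its equation is -22x - 6y - 3z = 275.
d = |(-22)·(-88) + (-6)·227 + (-3)·69 − 275| / √(484 + 36 + 9) = |92| / 23 = 4.

4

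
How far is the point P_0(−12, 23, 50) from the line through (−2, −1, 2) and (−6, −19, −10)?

6√29

A direction vector is d = (−4, −18, −12).
AP = (−10, 24, 48), and AP × d = (576, −312, 276).
|AP × d|² = 505296 and |d|² = 484, so the distance is √(505296/484) = √1044 = 6√29.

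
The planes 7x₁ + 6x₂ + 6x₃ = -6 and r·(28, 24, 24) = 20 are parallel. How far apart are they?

Divide the second equation by 4 to match normals: 7x₁ + 6x₂ + 6x₃ = 5.
With common normal n = (7, 6, 6) (|n| = 11), the distance is |(-6) − 5|/|n| = 11/11 = 1.

1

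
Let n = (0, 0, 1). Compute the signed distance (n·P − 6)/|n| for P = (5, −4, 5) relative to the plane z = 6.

-1

n·P − 6 = -1.
|n| = 1, so the signed distance is -1/1 = -1.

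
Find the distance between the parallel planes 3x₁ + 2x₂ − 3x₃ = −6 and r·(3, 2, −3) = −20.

7√22/11

Both planes have normal n = (3, 2, −3), |n| = √22. Any point on the first plane is at distance |(-20) − (-6)|/|n| = 14/√22 from the second.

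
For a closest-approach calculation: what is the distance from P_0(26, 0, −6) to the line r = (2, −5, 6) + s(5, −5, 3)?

7√14

Direction vector d = (5, −5, 3).
AP = (24, 5, −12), and AP × d = (−45, −132, −145).
|AP × d|² = 40474 and |d|² = 59, so the distance is √(40474/59) = √686 = 7√14.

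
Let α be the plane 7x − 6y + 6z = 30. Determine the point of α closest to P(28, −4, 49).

(0, 20, 25)

n = (7, −6, 6), |n|² = 121, and n·P − 30 = 484.
t = 484/121 = 4, so the foot is P − t·n = (28, −4, 49) − 4·(7, −6, 6) = (0, 20, 25).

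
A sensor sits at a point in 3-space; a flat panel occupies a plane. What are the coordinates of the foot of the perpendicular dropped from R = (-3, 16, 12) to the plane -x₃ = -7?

n = (0, 0, -1), |n|² = 1, and n·R − (-7) = -5.
t = -5/1 = -5, so the foot is R − t·n = (-3, 16, 12) − (-5)·(0, 0, -1) = (-3, 16, 7).

(-3, 16, 7)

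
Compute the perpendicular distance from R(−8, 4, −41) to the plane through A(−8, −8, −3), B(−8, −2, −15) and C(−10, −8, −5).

7√6/3

AB = (0, 6, −12) and AC = (−2, 0, −2), so a normal is n = AB × AC = (−12, 24, 12).
n = (−12, 24, 12); n·P − (-132) = -168; |n| = 12√6; distance = 168/(12√6) = 7√6/3.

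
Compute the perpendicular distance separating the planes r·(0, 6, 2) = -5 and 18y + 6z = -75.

√10

Divide the second equation by 3 to match normals: 6y + 2z = -25.
With common normal n = (0, 6, 2) (|n| = 2√10), the distance is |(-5) − (-25)|/|n| = 20/(2√10) = √10.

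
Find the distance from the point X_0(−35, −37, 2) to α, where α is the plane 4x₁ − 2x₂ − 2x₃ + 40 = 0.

Normal vector n = (4, −2, −2), and n·(−35, −37, 2) − (−40) = −30.
|n| = √(16 + 4 + 4) = 2√6, so the distance is |-30|/(2√6) = 15/√6.

15/√6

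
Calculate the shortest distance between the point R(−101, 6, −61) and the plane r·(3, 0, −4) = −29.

6

d = |3·(-101) + (-4)·(-61) − (-29)| / √(9 + 0 + 16) = |-30| / 5 = 6.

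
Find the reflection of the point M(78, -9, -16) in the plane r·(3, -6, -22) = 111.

(72, 3, 28)

With n = (3, -6, -22), the signed offset is (n·M − 111)/|n|² = 529/529 = 1.
M' = M − 2t·n = (78, -9, -16) − 2·(3, -6, -22) = (72, 3, 28).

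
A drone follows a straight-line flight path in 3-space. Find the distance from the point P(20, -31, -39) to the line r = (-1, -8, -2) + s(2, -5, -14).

Direction vector d = (2, -5, -14).
AP = (21, -23, -37); AP·d = 675, |AP|² = 2339, |d|² = 225.
distance² = |AP|² − (AP·d)²/|d|² = 2339 − 455625/225 = 314, so the distance is √314.

√314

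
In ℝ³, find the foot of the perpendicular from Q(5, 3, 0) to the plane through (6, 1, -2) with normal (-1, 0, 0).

The perpendicular from Q has direction n = (-1, 0, 0): r = (5, 3, 0) + λ(-1, 0, 0).
Substitute into the plane: n·(Q + λn) = -6 gives -5 + 1λ = -6, so λ = -1.
Foot = (5, 3, 0) + (-1)·(-1, 0, 0) = (6, 3, 0).

(6, 3, 0)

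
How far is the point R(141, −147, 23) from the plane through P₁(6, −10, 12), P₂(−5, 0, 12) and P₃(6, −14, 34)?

P₁P₂ = (−11, 10, 0) and P₁P₃ = (0, −4, 22), so a normal is n = P₁P₂ × P₁P₃ = (220, 242, 44).
Then n·(141, −147, 23) − (−572) = −2970.
|n| = √(48400 + 58564 + 1936) = 330, so the distance is |-2970|/330 = 9.

9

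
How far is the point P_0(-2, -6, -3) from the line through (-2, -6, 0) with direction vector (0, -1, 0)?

3

Direction vector d = (0, -1, 0).
AP = (0, 0, -3), and AP × d = (-3, 0, 0).
|AP × d|² = 9 and |d|² = 1, so the distance is √9 = 3.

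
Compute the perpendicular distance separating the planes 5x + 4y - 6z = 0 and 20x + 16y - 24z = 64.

16/√77

Divide the second equation by 4 to match normals: 5x + 4y - 6z = 16.
Both planes have normal n = (5, 4, -6), |n| = √77. Any point on the first plane is at distance |16 − 0|/|n| = 16/√77 from the second.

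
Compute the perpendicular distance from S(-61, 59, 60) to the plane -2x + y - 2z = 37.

Normal vector n = (-2, 1, -2), and n·(-61, 59, 60) - 37 = 24.
|n| = √(4 + 1 + 4) = 3, so the distance is |24|/3 = 8.

8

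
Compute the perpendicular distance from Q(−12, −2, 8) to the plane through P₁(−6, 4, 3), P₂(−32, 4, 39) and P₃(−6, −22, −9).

P₁P₂ = (−26, 0, 36) and P₁P₃ = (0, −26, −12), so a normal is n = P₁P₂ × P₁P₃ = (936, −312, 676).
Then n·(−12, −2, 8) − (−4836) = −364.
|n| = √(876096 + 97344 + 456976) = 1196, so the distance is |-364|/1196 = 7/23.

7/23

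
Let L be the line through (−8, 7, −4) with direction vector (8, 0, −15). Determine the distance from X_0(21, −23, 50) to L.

Direction vector d = (8, 0, −15).
AP = (29, −30, 54), and AP × d = (450, 867, 240).
|AP × d|² = 1011789 and |d|² = 289, so the distance is √(1011789/289) = √3501 = 3√389.

3√389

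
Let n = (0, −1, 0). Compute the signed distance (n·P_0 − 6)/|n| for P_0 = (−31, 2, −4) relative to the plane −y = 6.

-8

n·P_0 − 6 = -8.
|n| = 1, so the signed distance is -8/1 = -8.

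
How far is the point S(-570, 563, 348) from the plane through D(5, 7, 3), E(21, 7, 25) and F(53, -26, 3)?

9

DE = (16, 0, 22) and DF = (48, -33, 0), so a normal is n = DE × DF = (726, 1056, -528).
Then n·(-570, 563, 348) - 9438 = -12474.
|n| = √(527076 + 1115136 + 278784) = 1386, so the distance is |-12474|/1386 = 9.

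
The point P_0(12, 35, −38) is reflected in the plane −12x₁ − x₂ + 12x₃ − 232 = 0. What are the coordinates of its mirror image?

With n = (−12, −1, 12), the signed offset is (n·P_0 − 232)/|n|² = -867/289 = -3.
P_0' = P_0 − 2t·n = (12, 35, −38) − (-6)·(−12, −1, 12) = (−60, 29, 34).

(-60, 29, 34)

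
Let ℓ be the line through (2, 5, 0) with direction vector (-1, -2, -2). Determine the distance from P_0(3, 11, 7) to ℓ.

√5

Direction vector d = (-1, -2, -2).
AP = (1, 6, 7), and AP × d = (2, -5, 4).
|AP × d|² = 45 and |d|² = 9, so the distance is √(45/9) = √5.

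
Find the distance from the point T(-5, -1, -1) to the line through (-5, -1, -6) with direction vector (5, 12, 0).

5

Direction vector d = (5, 12, 0).
AP = (0, 0, 5); AP·d = 0, |AP|² = 25, |d|² = 169.
distance² = |AP|² − (AP·d)²/|d|² = 25 − 0/169 = 25, so the distance is 5.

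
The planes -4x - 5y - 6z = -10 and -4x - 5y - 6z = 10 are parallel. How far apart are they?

20√77/77

With common normal n = (-4, -5, -6) (|n| = √77), the distance is |(-10) − 10|/|n| = 20/√77 = 20√77/77.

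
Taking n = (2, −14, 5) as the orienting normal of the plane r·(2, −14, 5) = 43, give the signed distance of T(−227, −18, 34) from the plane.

n·T − 43 = -75.
|n| = 15, so the signed distance is -75/15 = -5.

-5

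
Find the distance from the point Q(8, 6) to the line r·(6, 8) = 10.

The normal to the line is n = (6, 8) with |n| = 10.
|n·Q − 10| = |96 − 10| = 86, so the distance is 86/10 = 43/5.

43/5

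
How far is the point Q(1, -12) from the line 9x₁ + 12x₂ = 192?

109/5

The normal to the line is n = (9, 12) with |n| = 15.
|n·Q − 192| = |-135 − 192| = 327, so the distance is 327/15 = 109/5.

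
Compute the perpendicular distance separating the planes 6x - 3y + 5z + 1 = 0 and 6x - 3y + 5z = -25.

With common normal n = (6, -3, 5) (|n| = √70), the distance is |(-1) − (-25)|/|n| = 24/√70.

12√70/35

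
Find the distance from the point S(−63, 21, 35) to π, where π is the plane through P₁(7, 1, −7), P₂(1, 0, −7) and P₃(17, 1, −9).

P₁P₂ = (−6, −1, 0) and P₁P₃ = (10, 0, −2), so a normal is n = P₁P₂ × P₁P₃ = (2, −12, 10).
Then n·(−63, 21, 35) − (−68) = 40.
|n| = √(4 + 144 + 100) = 2√62, so the distance is |40|/(2√62) = 10√62/31.

10√62/31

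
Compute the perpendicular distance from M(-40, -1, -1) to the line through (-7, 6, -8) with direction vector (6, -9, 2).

√1066

Direction vector d = (6, -9, 2).
AP = (-33, -7, 7); AP·d = -121, |AP|² = 1187, |d|² = 121.
distance² = |AP|² − (AP·d)²/|d|² = 1187 − 14641/121 = 1066, so the distance is √1066.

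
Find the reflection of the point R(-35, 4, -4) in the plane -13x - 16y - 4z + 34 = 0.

With n = (-13, -16, -4), the signed offset is (n·R − (-34))/|n|² = 441/441 = 1.
R' = R − 2t·n = (-35, 4, -4) − 2·(-13, -16, -4) = (-9, 36, 4).

(-9, 36, 4)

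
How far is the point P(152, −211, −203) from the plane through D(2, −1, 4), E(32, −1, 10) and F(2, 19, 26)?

4

DE = (30, 0, 6) and DF = (0, 20, 22), so a normal is n = DE × DF = (−120, −660, 600).
n = (−120, −660, 600); n·P − 2820 = -3600; |n| = 900; distance = 3600/900 = 4.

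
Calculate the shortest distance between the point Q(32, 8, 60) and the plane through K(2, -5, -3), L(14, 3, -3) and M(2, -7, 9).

21√53/53

KL = (12, 8, 0) and KM = (0, -2, 12), so a normal is n = KL × KM = (96, -144, -24).
Then n·(32, 8, 60) - 984 = -504.
|n| = √(9216 + 20736 + 576) = 24√53, so the distance is |-504|/(24√53) = 21√53/53.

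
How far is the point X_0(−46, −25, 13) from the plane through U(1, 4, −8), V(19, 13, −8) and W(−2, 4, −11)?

10/√6

UV = (18, 9, 0) and UW = (−3, 0, −3), so a normal is n = UV × UW = (−27, 54, 27).
d = |(-27)·(-46) + 54·(-25) + 27·13 − (-27)| / √(729 + 2916 + 729) = |270| / (27√6) = 5√6/3.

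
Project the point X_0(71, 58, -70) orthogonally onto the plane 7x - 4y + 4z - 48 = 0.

The perpendicular from X_0 has direction n = (7, -4, 4): r = (71, 58, -70) + μ(7, -4, 4).
Substitute into the plane: n·(X_0 + μn) = 48 gives -15 + 81μ = 48, so μ = 7/9.
Foot = (71, 58, -70) + (7/9)·(7, -4, 4) = (688/9, 494/9, -602/9).

(688/9, 494/9, -602/9)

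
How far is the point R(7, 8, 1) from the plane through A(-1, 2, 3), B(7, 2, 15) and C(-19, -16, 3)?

10/√22

AB = (8, 0, 12) and AC = (-18, -18, 0), so a normal is n = AB × AC = (216, -216, -144).
Then n·(7, 8, 1) - (-1080) = 720.
|n| = √(46656 + 46656 + 20736) = 72√22, so the distance is |720|/(72√22) = 10/√22.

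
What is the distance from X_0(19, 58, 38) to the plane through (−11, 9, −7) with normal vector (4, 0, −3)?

3

The plane has equation n·(r − (−11, 9, −7)) = 0, i.e. n·r = -23.
Then n·(19, 58, 38) − (−23) = −15.
|n| = √(16 + 0 + 9) = 5, so the distance is |-15|/5 = 3.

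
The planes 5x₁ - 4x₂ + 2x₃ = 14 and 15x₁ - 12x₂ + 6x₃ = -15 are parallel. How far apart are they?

19/(3√5)

Divide the second equation by 3 to match normals: 5x₁ - 4x₂ + 2x₃ = -5.
Both planes have normal n = (5, -4, 2), |n| = 3√5. Any point on the first plane is at distance |(-5) − 14|/|n| = 19/(3√5) from the second.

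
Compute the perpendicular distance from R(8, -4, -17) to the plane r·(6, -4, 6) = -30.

Normal vector n = (6, -4, 6), and n·(8, -4, -17) - (-30) = -8.
|n| = √(36 + 16 + 36) = 2√22, so the distance is |-8|/(2√22) = 4/√22.

2√22/11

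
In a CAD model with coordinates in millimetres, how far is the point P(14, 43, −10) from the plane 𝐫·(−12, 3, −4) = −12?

1

d = |(-12)·14 + 3·43 + (-4)·(-10) − (-12)| / √(144 + 9 + 16) = |13| / 13 = 1.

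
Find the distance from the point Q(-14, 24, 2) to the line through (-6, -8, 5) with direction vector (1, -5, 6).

Direction vector d = (1, -5, 6).
AP = (-8, 32, -3); AP·d = -186, |AP|² = 1097, |d|² = 62.
distance² = |AP|² − (AP·d)²/|d|² = 1097 − 34596/62 = 539, so the distance is 7√11.

7√11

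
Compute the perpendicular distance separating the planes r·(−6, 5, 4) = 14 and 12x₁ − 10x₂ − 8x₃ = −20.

4/√77

Divide the second equation by -2 to match normals: −6x₁ + 5x₂ + 4x₃ = 10.
Both planes have normal n = (−6, 5, 4), |n| = √77. Any point on the first plane is at distance |10 − 14|/|n| = 4/√77 = 4√77/77 from the second.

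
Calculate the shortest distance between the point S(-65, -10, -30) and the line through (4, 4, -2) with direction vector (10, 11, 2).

√2141

Direction vector d = (10, 11, 2).
AP = (-69, -14, -28); AP·d = -900, |AP|² = 5741, |d|² = 225.
distance² = |AP|² − (AP·d)²/|d|² = 5741 − 810000/225 = 2141, so the distance is √2141.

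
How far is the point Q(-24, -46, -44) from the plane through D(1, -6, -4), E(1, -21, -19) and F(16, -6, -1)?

DE = (0, -15, -15) and DF = (15, 0, 3), so a normal is n = DE × DF = (-45, -225, 225).
n = (-45, -225, 225); n·P − 405 = 1125; |n| = 45√51; distance = 1125/(45√51) = 25/√51.

25/√51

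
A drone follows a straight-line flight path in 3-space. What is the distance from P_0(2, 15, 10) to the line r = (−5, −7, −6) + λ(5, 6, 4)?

4√6

Direction vector d = (5, 6, 4).
AP = (7, 22, 16); AP·d = 231, |AP|² = 789, |d|² = 77.
distance² = |AP|² − (AP·d)²/|d|² = 789 − 53361/77 = 96, so the distance is 4√6.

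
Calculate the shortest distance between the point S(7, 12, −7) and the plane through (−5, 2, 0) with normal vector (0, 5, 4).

22/√41

The plane has equation n·(r − (−5, 2, 0)) = 0, i.e. n·r = 10.
d = |5·12 + 4·(-7) − 10| / √(0 + 25 + 16) = |22| / √41 = 22/√41.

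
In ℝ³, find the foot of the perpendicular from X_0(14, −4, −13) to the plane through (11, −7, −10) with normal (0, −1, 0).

The perpendicular from X_0 has direction n = (0, −1, 0): r = (14, −4, −13) + μ(0, −1, 0).
Substitute into the plane: n·(X_0 + μn) = 7 gives 4 + 1μ = 7, so μ = 3.
Foot = (14, −4, −13) + 3·(0, −1, 0) = (14, −7, −13).

(14, -7, -13)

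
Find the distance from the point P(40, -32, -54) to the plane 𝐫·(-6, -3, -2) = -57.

3

Normal vector n = (-6, -3, -2), and n·(40, -32, -54) - (-57) = 21.
|n| = √(36 + 9 + 4) = 7, so the distance is |21|/7 = 3.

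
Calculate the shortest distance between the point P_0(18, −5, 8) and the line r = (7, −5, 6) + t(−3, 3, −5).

√82

Direction vector d = (−3, 3, −5).
AP = (11, 0, 2); AP·d = -43, |AP|² = 125, |d|² = 43.
distance² = |AP|² − (AP·d)²/|d|² = 125 − 1849/43 = 82, so the distance is √82.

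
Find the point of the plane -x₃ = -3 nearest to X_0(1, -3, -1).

(1, -3, 3)

The perpendicular from X_0 has direction n = (0, 0, -1): r = (1, -3, -1) + λ(0, 0, -1).
Substitute into the plane: n·(X_0 + λn) = -3 gives 1 + 1λ = -3, so λ = -4.
Foot = (1, -3, -1) + (-4)·(0, 0, -1) = (1, -3, 3).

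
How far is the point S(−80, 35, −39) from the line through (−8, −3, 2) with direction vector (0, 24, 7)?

Direction vector d = (0, 24, 7).
AP = (−72, 38, −41); AP·d = 625, |AP|² = 8309, |d|² = 625.
distance² = |AP|² − (AP·d)²/|d|² = 8309 − 390625/625 = 7684, so the distance is 2√1921.

2√1921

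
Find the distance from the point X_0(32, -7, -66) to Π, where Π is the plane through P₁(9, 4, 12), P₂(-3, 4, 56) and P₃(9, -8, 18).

5/23

P₁P₂ = (-12, 0, 44) and P₁P₃ = (0, -12, 6), so a normal is n = P₁P₂ × P₁P₃ = (528, 72, 144).
Then n·(32, -7, -66) - 6768 = 120.
|n| = √(278784 + 5184 + 20736) = 552, so the distance is |120|/552 = 5/23.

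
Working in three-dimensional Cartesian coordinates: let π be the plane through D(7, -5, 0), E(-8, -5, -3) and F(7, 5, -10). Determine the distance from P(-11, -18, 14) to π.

DE = (-15, 0, -3) and DF = (0, 10, -10), so a normal is n = DE × DF = (30, -150, -150).
Then n·(-11, -18, 14) - 960 = -690.
|n| = √(900 + 22500 + 22500) = 30√51, so the distance is |-690|/(30√51) = 23/√51.

23√51/51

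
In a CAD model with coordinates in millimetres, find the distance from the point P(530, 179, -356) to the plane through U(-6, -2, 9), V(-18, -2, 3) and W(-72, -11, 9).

UV = (-12, 0, -6) and UW = (-66, -9, 0), so a normal is n = UV × UW = (-54, 396, 108).
Then n·(530, 179, -356) - 504 = 3312.
|n| = √(2916 + 156816 + 11664) = 414, so the distance is |3312|/414 = 8.

8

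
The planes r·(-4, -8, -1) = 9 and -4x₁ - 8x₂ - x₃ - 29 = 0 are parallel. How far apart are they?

20/9

With common normal n = (-4, -8, -1) (|n| = 9), the distance is |9 − 29|/|n| = 20/9.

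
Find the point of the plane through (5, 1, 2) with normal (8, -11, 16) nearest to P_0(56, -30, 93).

The perpendicular from P_0 has direction n = (8, -11, 16): r = (56, -30, 93) + λ(8, -11, 16).
Substitute into the plane: n·(P_0 + λn) = 61 gives 2266 + 441λ = 61, so λ = -5.
Foot = (56, -30, 93) + (-5)·(8, -11, 16) = (16, 25, 13).

(16, 25, 13)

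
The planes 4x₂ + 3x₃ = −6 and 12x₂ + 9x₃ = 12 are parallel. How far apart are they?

2

Divide the second equation by 3 to match normals: 4x₂ + 3x₃ = 4.
With common normal n = (0, 4, 3) (|n| = 5), the distance is |(-6) − 4|/|n| = 10/5 = 2.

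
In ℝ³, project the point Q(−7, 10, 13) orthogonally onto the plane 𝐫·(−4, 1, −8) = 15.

(-11, 11, 5)

The perpendicular from Q has direction n = (−4, 1, −8): r = (−7, 10, 13) + λ(−4, 1, −8).
Substitute into the plane: n·(Q + λn) = 15 gives -66 + 81λ = 15, so λ = 1.
Foot = (−7, 10, 13) + 1·(−4, 1, −8) = (−11, 11, 5).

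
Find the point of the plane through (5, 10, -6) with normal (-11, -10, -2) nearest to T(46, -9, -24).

The perpendicular from T has direction n = (-11, -10, -2): r = (46, -9, -24) + t(-11, -10, -2).
Substitute into the plane: n·(T + tn) = -143 gives -368 + 225t = -143, so t = 1.
Foot = (46, -9, -24) + 1·(-11, -10, -2) = (35, -19, -26).

(35, -19, -26)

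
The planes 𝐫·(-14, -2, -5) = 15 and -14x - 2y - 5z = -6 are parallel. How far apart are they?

Both planes have normal n = (-14, -2, -5), |n| = 15. Any point on the first plane is at distance |(-6) − 15|/|n| = 21/15 = 7/5 from the second.

7/5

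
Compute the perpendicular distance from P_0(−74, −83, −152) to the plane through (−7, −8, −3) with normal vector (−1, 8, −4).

7

The plane has equation n·(r − (−7, −8, −3)) = 0, i.e. n·r = -45.
d = |(-1)·(-74) + 8·(-83) + (-4)·(-152) − (-45)| / √(1 + 64 + 16) = |63| / 9 = 7.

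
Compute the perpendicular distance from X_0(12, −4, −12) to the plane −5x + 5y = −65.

Normal vector n = (−5, 5, 0), and n·(12, −4, −12) − (−65) = −15.
|n| = √(25 + 25 + 0) = 5√2, so the distance is |-15|/(5√2) = 3√2/2.

3√2/2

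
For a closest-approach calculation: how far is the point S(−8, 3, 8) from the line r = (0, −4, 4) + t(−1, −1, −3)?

√118

Direction vector d = (−1, −1, −3).
AP = (−8, 7, 4); AP·d = -11, |AP|² = 129, |d|² = 11.
distance² = |AP|² − (AP·d)²/|d|² = 129 − 121/11 = 118, so the distance is √118.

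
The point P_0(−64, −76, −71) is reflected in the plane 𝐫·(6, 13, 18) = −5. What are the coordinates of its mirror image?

(-4, 54, 109)

With n = (6, 13, 18), the signed offset is (n·P_0 − (-5))/|n|² = -2645/529 = -5.
P_0' = P_0 − 2t·n = (−64, −76, −71) − (-10)·(6, 13, 18) = (−4, 54, 109).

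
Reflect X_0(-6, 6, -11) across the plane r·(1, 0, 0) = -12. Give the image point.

n = (1, 0, 0), |n|² = 1, n·X_0 − (-12) = 6, so t = 6/1 = 6.
Foot F = X_0 − 6·n = (-12, 6, -11); the reflection is 2F − X_0 = (-18, 6, -11).

(-18, 6, -11)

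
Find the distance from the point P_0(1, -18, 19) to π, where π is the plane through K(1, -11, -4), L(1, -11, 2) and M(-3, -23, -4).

7√10/10

KL = (0, 0, 6) and KM = (-4, -12, 0), so a normal is n = KL × KM = (72, -24, 0).
n = (72, -24, 0); n·P − 336 = 168; |n| = 24√10; distance = 168/(24√10) = 7√10/10.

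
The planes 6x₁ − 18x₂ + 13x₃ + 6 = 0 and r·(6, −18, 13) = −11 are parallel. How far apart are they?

With common normal n = (6, −18, 13) (|n| = 23), the distance is |(-6) − (-11)|/|n| = 5/23.

5/23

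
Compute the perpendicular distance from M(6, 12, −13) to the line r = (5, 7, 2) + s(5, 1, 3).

Direction vector d = (5, 1, 3).
AP = (1, 5, −15), and AP × d = (30, −78, −24).
|AP × d|² = 7560 and |d|² = 35, so the distance is √(7560/35) = √216 = 6√6.

6√6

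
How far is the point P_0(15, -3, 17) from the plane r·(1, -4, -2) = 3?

Normal vector n = (1, -4, -2), and n·(15, -3, 17) - 3 = -10.
|n| = √(1 + 16 + 4) = √21, so the distance is |-10|/√21 = 10√21/21.

10√21/21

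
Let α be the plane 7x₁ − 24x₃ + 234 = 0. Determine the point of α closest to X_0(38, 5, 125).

n = (7, 0, −24), |n|² = 625, and n·X_0 − (-234) = -2500.
t = -2500/625 = -4, so the foot is X_0 − t·n = (38, 5, 125) − (-4)·(7, 0, −24) = (66, 5, 29).

(66, 5, 29)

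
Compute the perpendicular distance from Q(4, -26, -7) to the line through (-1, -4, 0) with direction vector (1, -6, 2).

3√21

Direction vector d = (1, -6, 2).
AP = (5, -22, -7); AP·d = 123, |AP|² = 558, |d|² = 41.
distance² = |AP|² − (AP·d)²/|d|² = 558 − 15129/41 = 189, so the distance is 3√21.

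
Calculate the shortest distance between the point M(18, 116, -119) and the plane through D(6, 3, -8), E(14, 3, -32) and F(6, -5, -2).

DE = (8, 0, -24) and DF = (0, -8, 6), so a normal is n = DE × DF = (-192, -48, -64).
Then n·(18, 116, -119) - (-784) = -624.
|n| = √(36864 + 2304 + 4096) = 208, so the distance is |-624|/208 = 3.

3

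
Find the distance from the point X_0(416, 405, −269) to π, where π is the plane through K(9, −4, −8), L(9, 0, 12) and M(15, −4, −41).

KL = (0, 4, 20) and KM = (6, 0, −33), so a normal is n = KL × KM = (−132, 120, −24).
n = (−132, 120, −24); n·P − (-1476) = 1620; |n| = 180; distance = 1620/180 = 9.

9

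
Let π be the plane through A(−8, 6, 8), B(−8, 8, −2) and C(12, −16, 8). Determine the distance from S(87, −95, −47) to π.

AB = (0, 2, −10) and AC = (20, −22, 0), so a normal is n = AB × AC = (−220, −200, −40).
d = |(-220)·87 + (-200)·(-95) + (-40)·(-47) − 240| / √(48400 + 40000 + 1600) = |1500| / 300 = 5.

5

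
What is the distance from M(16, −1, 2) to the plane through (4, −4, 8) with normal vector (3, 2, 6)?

6/7

The plane has equation n·(r − (4, −4, 8)) = 0, i.e. n·r = 52.
Then n·(16, −1, 2) − 52 = 6.
|n| = √(9 + 4 + 36) = 7, so the distance is |6|/7 = 6/7.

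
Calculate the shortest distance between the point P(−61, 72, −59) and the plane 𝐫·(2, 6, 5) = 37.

22/√65

n = (2, 6, 5); n·P − 37 = -22; |n| = √65; distance = 22/√65 = 22√65/65.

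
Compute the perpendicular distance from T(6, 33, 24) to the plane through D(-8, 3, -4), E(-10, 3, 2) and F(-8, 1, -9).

10/√65

DE = (-2, 0, 6) and DF = (0, -2, -5), so a normal is n = DE × DF = (12, -10, 4).
Then n·(6, 33, 24) - (-142) = -20.
|n| = √(144 + 100 + 16) = 2√65, so the distance is |-20|/(2√65) = 10/√65.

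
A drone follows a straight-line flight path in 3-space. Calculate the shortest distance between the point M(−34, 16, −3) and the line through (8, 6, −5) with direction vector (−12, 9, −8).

2√178

Direction vector d = (−12, 9, −8).
AP = (−42, 10, 2); AP·d = 578, |AP|² = 1868, |d|² = 289.
distance² = |AP|² − (AP·d)²/|d|² = 1868 − 334084/289 = 712, so the distance is 2√178.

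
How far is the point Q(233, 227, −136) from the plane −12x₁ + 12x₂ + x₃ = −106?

6

d = |(-12)·233 + 12·227 + 1·(-136) − (-106)| / √(144 + 144 + 1) = |-102| / 17 = 6.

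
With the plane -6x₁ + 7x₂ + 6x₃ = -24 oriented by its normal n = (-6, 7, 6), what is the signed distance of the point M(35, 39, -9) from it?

n·M − (-24) = 33.
|n| = 11, so the signed distance is 33/11 = 3.

3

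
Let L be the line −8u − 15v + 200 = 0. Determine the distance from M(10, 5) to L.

45/17

The normal to the line is n = (−8, −15) with |n| = 17.
|n·M − (-200)| = |-155 − (-200)| = 45, so the distance is 45/17.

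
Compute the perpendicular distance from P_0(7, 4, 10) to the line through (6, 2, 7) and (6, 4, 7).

A direction vector is d = (0, 2, 0).
AP = (1, 2, 3); AP·d = 4, |AP|² = 14, |d|² = 4.
distance² = |AP|² − (AP·d)²/|d|² = 14 − 16/4 = 10, so the distance is √10.

√10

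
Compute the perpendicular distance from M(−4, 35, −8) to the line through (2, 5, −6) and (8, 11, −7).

A direction vector is d = (6, 6, −1).
AP = (−6, 30, −2); AP·d = 146, |AP|² = 940, |d|² = 73.
distance² = |AP|² − (AP·d)²/|d|² = 940 − 21316/73 = 648, so the distance is 18√2.

18√2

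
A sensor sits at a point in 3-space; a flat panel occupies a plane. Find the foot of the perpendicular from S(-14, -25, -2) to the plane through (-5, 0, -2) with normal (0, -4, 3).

n = (0, -4, 3), |n|² = 25, and n·S − (-6) = 100.
t = 100/25 = 4, so the foot is S − t·n = (-14, -25, -2) − 4·(0, -4, 3) = (-14, -9, -14).

(-14, -9, -14)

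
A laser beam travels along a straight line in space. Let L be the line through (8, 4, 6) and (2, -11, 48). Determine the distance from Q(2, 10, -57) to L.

A direction vector is d = (-6, -15, 42).
AP = (-6, 6, -63); AP·d = -2700, |AP|² = 4041, |d|² = 2025.
distance² = |AP|² − (AP·d)²/|d|² = 4041 − 7290000/2025 = 441, so the distance is 21.

21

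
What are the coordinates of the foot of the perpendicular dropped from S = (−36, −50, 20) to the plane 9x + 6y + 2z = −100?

(0, -26, 28)

n = (9, 6, 2), |n|² = 121, and n·S − (-100) = -484.
t = -484/121 = -4, so the foot is S − t·n = (−36, −50, 20) − (-4)·(9, 6, 2) = (0, −26, 28).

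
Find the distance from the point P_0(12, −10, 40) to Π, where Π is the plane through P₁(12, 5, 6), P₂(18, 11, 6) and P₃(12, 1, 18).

P₁P₂ = (6, 6, 0) and P₁P₃ = (0, −4, 12), so a normal is n = P₁P₂ × P₁P₃ = (72, −72, −24).
Then n·(12, −10, 40) − 360 = 264.
|n| = √(5184 + 5184 + 576) = 24√19, so the distance is |264|/(24√19) = 11√19/19.

11/√19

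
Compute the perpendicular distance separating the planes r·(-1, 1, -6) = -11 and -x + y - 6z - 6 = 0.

17√38/38

With common normal n = (-1, 1, -6) (|n| = √38), the distance is |(-11) − 6|/|n| = 17/√38.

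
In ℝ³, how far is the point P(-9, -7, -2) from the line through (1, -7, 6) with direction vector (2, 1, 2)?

2√5

Direction vector d = (2, 1, 2).
AP = (-10, 0, -8); AP·d = -36, |AP|² = 164, |d|² = 9.
distance² = |AP|² − (AP·d)²/|d|² = 164 − 1296/9 = 20, so the distance is 2√5.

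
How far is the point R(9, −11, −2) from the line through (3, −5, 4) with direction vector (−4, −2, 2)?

2√21

Direction vector d = (−4, −2, 2).
AP = (6, −6, −6); AP·d = -24, |AP|² = 108, |d|² = 24.
distance² = |AP|² − (AP·d)²/|d|² = 108 − 576/24 = 84, so the distance is 2√21.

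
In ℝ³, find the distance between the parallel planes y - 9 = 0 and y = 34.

25

With common normal n = (0, 1, 0) (|n| = 1), the distance is |9 − 34|/|n| = 25/1 = 25.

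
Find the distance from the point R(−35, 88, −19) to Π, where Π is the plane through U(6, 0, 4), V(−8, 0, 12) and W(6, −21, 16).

UV = (−14, 0, 8) and UW = (0, −21, 12), so a normal is n = UV × UW = (168, 168, 294).
Then n·(−35, 88, −19) − 2184 = 1134.
|n| = √(28224 + 28224 + 86436) = 378, so the distance is |1134|/378 = 3.

3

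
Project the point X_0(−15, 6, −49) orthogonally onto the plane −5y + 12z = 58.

(-15, -14, -1)

n = (0, −5, 12), |n|² = 169, and n·X_0 − 58 = -676.
t = -676/169 = -4, so the foot is X_0 − t·n = (−15, 6, −49) − (-4)·(0, −5, 12) = (−15, −14, −1).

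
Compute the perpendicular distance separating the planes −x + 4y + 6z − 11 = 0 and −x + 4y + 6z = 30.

With common normal n = (−1, 4, 6) (|n| = √53), the distance is |11 − 30|/|n| = 19/√53.

19/√53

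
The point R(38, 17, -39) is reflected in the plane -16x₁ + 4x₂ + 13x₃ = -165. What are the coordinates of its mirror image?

n = (-16, 4, 13), |n|² = 441, n·R − (-165) = -882, so t = -882/441 = -2.
Foot F = R − (-2)·n = (6, 25, -13); the reflection is 2F − R = (-26, 33, 13).

(-26, 33, 13)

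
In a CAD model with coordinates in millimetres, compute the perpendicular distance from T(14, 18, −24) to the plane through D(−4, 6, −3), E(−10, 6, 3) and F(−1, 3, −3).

3√3

DE = (−6, 0, 6) and DF = (3, −3, 0), so a normal is n = DE × DF = (18, 18, 18).
n = (18, 18, 18); n·P − (-18) = 162; |n| = 18√3; distance = 162/(18√3) = 3√3.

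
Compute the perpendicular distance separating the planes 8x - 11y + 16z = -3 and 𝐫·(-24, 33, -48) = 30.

1/3

Divide the second equation by -3 to match normals: 8x - 11y + 16z = -10.
Both planes have normal n = (8, -11, 16), |n| = 21. Any point on the first plane is at distance |(-10) − (-3)|/|n| = 7/21 = 1/3 from the second.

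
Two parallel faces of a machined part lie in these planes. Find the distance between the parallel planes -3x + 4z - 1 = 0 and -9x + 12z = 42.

Divide the second equation by 3 to match normals: -3x + 4z = 14.
Both planes have normal n = (-3, 0, 4), |n| = 5. Any point on the first plane is at distance |14 − 1|/|n| = 13/5 from the second.

13/5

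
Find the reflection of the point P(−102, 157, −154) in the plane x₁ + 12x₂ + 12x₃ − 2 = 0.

With n = (1, 12, 12), the signed offset is (n·P − 2)/|n|² = -68/289 = -4/17.
P' = P − 2t·n = (−102, 157, −154) − (-8/17)·(1, 12, 12) = (−1726/17, 2765/17, −2522/17).

(-1726/17, 2765/17, -2522/17)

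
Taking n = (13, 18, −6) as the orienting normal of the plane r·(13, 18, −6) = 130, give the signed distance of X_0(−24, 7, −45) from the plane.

n·X_0 − 130 = -46.
|n| = 23, so the signed distance is -46/23 = -2.

-2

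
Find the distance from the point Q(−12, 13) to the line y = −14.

d = |0·(-12) + 1·13 − (-14)| / √(0 + 1) = |27|/1 = 27.

27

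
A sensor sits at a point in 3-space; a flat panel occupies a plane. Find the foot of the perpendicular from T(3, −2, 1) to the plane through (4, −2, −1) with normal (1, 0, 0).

The perpendicular from T has direction n = (1, 0, 0): r = (3, −2, 1) + λ(1, 0, 0).
Substitute into the plane: n·(T + λn) = 4 gives 3 + 1λ = 4, so λ = 1.
Foot = (3, −2, 1) + 1·(1, 0, 0) = (4, −2, 1).

(4, -2, 1)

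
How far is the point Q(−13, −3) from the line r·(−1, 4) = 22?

21√17/17

d = |(-1)·(-13) + 4·(-3) − 22| / √(1 + 16) = |-21|/√17 = 21√17/17.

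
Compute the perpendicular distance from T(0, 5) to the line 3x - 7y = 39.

d = |3·0 + (-7)·5 − 39| / √(9 + 49) = |-74|/√58 = 74/√58.

37√58/29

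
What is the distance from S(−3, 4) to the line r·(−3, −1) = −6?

The normal to the line is n = (−3, −1) with |n| = √10.
|n·S − (-6)| = |5 − (-6)| = 11, so the distance is 11/√10 = 11√10/10.

11√10/10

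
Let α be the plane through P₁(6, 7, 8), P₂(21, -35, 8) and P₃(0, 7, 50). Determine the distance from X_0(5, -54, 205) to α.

P₁P₂ = (15, -42, 0) and P₁P₃ = (-6, 0, 42), so a normal is n = P₁P₂ × P₁P₃ = (-1764, -630, -252).
Then n·(5, -54, 205) - (-17010) = -9450.
|n| = √(3111696 + 396900 + 63504) = 1890, so the distance is |-9450|/1890 = 5.

5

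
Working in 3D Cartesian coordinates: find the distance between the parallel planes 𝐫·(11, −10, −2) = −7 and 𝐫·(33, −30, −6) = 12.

11/15

Divide the second equation by 3 to match normals: 11x₁ − 10x₂ − 2x₃ = 4.
Both planes have normal n = (11, −10, −2), |n| = 15. Any point on the first plane is at distance |4 − (-7)|/|n| = 11/15 from the second.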